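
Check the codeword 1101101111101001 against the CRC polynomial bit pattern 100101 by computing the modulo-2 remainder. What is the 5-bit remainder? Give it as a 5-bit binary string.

01110

Modulo-2 division of 1101101111101001 by 100101:
  pos 0: 110110 XOR 100101 = 010011
  pos 1: 100111 XOR 100101 = 000010
  pos 5: 101111 XOR 100101 = 001010
  pos 7: 101001 XOR 100101 = 001100
  pos 9: 110000 XOR 100101 = 010101
  pos 10: 101011 XOR 100101 = 001110
Remainder = 01110 (nonzero — an error is detected).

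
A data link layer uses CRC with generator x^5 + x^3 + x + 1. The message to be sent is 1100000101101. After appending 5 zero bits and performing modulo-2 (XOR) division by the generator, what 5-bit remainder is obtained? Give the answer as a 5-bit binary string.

Append 5 zeros: 110000010110100000. Divide by 101011 (XOR where the leading bit is 1):
  pos 0: 110000 XOR 101011 = 011011
  pos 1: 110110 XOR 101011 = 011101
  pos 2: 111011 XOR 101011 = 010000
  pos 3: 100000 XOR 101011 = 001011
  pos 5: 101111 XOR 101011 = 000100
  pos 8: 100010 XOR 101011 = 001001
  pos 10: 100100 XOR 101011 = 001111
  pos 12: 111100 XOR 101011 = 010111
Remainder (last 5 bits) = 10111. This is the CRC / FCS.

10111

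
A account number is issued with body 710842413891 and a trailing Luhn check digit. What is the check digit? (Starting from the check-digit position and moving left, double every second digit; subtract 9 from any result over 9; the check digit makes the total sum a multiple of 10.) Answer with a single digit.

Partial digits right→left: 1 9 8 3 1 4 2 4 8 0 1 7
Double every second digit counting from the check-digit position (so the 1st, 3rd, 5th, ... of the partial from the right).
  doubled (with −9 where >9): 2 7 2 4 7 2 → sum 24
  kept as-is: 9 3 4 4 0 7 → sum 27
Total = 24 + 27 = 51.
Check digit = (10 − (51 mod 10)) mod 10 = 9.

9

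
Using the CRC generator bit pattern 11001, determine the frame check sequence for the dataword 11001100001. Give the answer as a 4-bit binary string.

Append 4 zeros: 110011000010000. Divide by 11001 (XOR where the leading bit is 1):
  pos 0: 11001 XOR 11001 = 00000
  pos 5: 10000 XOR 11001 = 01001
  pos 6: 10011 XOR 11001 = 01010
  pos 7: 10100 XOR 11001 = 01101
  pos 8: 11010 XOR 11001 = 00011
Remainder (last 4 bits) = 1100. This is the CRC / FCS.

1100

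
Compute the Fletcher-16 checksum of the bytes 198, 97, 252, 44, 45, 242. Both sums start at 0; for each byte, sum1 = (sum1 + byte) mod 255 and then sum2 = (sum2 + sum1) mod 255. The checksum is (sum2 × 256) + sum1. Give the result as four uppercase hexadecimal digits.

5571

Running sums (mod 255):
  after byte 0 (198): sum1=198, sum2=198
  after byte 1 (97): sum1=40, sum2=238
  after byte 2 (252): sum1=37, sum2=20
  after byte 3 (44): sum1=81, sum2=101
  after byte 4 (45): sum1=126, sum2=227
  after byte 5 (242): sum1=113, sum2=85
Checksum = sum2·256 + sum1 = 85·256 + 113 = 21873 = 0x5571.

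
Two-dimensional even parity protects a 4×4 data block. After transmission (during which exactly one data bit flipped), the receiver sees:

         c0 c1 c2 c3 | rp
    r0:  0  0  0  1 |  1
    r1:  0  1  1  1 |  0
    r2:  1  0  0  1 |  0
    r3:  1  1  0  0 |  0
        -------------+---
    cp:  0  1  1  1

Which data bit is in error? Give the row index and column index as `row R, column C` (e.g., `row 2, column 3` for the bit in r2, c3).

row 1, column 1

Recompute each row's even parity and compare to rp:
  r0: data parity 1, sent rp 1 → ok
  r1: data parity 1, sent rp 0 → mismatch
  r2: data parity 0, sent rp 0 → ok
  r3: data parity 0, sent rp 0 → ok
Recompute each column's even parity and compare to cp:
  c0: data parity 0, sent cp 0 → ok
  c1: data parity 0, sent cp 1 → mismatch
  c2: data parity 1, sent cp 1 → ok
  c3: data parity 1, sent cp 1 → ok
Exactly one row (r1) and one column (c1) fail → the flipped bit is at their intersection.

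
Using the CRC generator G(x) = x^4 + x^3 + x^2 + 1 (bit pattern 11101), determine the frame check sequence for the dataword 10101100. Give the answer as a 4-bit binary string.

0110

Append 4 zeros: 101011000000. Divide by 11101 (XOR where the leading bit is 1):
  pos 0: 10101 XOR 11101 = 01000
  pos 1: 10001 XOR 11101 = 01100
  pos 2: 11000 XOR 11101 = 00101
  pos 4: 10100 XOR 11101 = 01001
  pos 5: 10010 XOR 11101 = 01111
  pos 6: 11110 XOR 11101 = 00011
Remainder (last 4 bits) = 0110. This is the CRC / FCS.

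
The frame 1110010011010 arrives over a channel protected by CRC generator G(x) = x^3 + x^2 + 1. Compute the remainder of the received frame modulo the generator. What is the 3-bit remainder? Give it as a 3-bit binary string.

Modulo-2 division of 1110010011010 by 1101:
  pos 0: 1110 XOR 1101 = 0011
  pos 2: 1101 XOR 1101 = 0000
  pos 8: 1101 XOR 1101 = 0000
Remainder = 000 (zero — the frame passes the CRC check).

000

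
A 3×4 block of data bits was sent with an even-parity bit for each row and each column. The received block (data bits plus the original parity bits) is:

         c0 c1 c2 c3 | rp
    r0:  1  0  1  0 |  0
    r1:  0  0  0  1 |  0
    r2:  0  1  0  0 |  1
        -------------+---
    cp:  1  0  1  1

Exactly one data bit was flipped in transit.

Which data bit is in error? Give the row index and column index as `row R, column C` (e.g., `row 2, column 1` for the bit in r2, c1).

row 1, column 1

Recompute each row's even parity and compare to rp:
  r0: data parity 0, sent rp 0 → ok
  r1: data parity 1, sent rp 0 → mismatch
  r2: data parity 1, sent rp 1 → ok
Recompute each column's even parity and compare to cp:
  c0: data parity 1, sent cp 1 → ok
  c1: data parity 1, sent cp 0 → mismatch
  c2: data parity 1, sent cp 1 → ok
  c3: data parity 1, sent cp 1 → ok
Exactly one row (r1) and one column (c1) fail → the flipped bit is at their intersection.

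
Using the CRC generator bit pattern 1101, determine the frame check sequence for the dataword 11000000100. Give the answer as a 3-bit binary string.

Append 3 zeros: 11000000100000. Divide by 1101 (XOR where the leading bit is 1):
  pos 0: 1100 XOR 1101 = 0001
  pos 3: 1000 XOR 1101 = 0101
  pos 4: 1010 XOR 1101 = 0111
  pos 5: 1111 XOR 1101 = 0010
  pos 7: 1000 XOR 1101 = 0101
  pos 8: 1010 XOR 1101 = 0111
  pos 9: 1110 XOR 1101 = 0011
Remainder (last 3 bits) = 110. This is the CRC / FCS.

110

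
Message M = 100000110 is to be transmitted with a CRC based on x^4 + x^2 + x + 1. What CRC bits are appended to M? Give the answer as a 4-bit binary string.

Append 4 zeros: 1000001100000. Divide by 10111 (XOR where the leading bit is 1):
  pos 0: 10000 XOR 10111 = 00111
  pos 2: 11101 XOR 10111 = 01010
  pos 3: 10101 XOR 10111 = 00010
  pos 6: 10000 XOR 10111 = 00111
  pos 8: 11100 XOR 10111 = 01011
Remainder (last 4 bits) = 1011. This is the CRC / FCS.

1011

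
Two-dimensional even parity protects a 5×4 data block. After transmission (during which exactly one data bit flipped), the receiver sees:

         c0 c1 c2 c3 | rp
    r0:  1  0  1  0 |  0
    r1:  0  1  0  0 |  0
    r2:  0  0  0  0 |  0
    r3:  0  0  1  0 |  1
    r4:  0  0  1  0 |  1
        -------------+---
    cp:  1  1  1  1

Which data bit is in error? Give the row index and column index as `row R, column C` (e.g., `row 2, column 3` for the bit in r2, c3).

Recompute each row's even parity and compare to rp:
  r0: data parity 0, sent rp 0 → ok
  r1: data parity 1, sent rp 0 → mismatch
  r2: data parity 0, sent rp 0 → ok
  r3: data parity 1, sent rp 1 → ok
  r4: data parity 1, sent rp 1 → ok
Recompute each column's even parity and compare to cp:
  c0: data parity 1, sent cp 1 → ok
  c1: data parity 1, sent cp 1 → ok
  c2: data parity 1, sent cp 1 → ok
  c3: data parity 0, sent cp 1 → mismatch
Exactly one row (r1) and one column (c3) fail → the flipped bit is at their intersection.

row 1, column 3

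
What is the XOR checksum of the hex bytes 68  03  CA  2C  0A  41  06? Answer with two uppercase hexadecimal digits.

XOR the bytes together:
  start with 0x68
  0x68 ⊕ 0x03 = 0x6B
  0x6B ⊕ 0xCA = 0xA1
  0xA1 ⊕ 0x2C = 0x8D
  0x8D ⊕ 0x0A = 0x87
  0x87 ⊕ 0x41 = 0xC6
  0xC6 ⊕ 0x06 = 0xC0

C0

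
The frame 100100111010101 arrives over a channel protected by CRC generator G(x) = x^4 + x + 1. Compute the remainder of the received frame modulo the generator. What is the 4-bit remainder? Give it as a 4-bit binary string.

Modulo-2 division of 100100111010101 by 10011:
  pos 0: 10010 XOR 10011 = 00001
  pos 4: 10111 XOR 10011 = 00100
  pos 6: 10001 XOR 10011 = 00010
  pos 9: 10010 XOR 10011 = 00001
Remainder = 0011 (nonzero — an error is detected).

0011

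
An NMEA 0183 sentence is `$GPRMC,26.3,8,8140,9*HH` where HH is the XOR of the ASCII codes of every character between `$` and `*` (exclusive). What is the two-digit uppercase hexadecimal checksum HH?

XOR the ASCII codes of the payload characters:
  'G' = 0x47 → acc = 0x47
  'P' = 0x50 → acc = 0x17
  'R' = 0x52 → acc = 0x45
  'M' = 0x4D → acc = 0x08
  'C' = 0x43 → acc = 0x4B
  ',' = 0x2C → acc = 0x67
  '2' = 0x32 → acc = 0x55
  '6' = 0x36 → acc = 0x63
  '.' = 0x2E → acc = 0x4D
  '3' = 0x33 → acc = 0x7E
  ',' = 0x2C → acc = 0x52
  '8' = 0x38 → acc = 0x6A
  ',' = 0x2C → acc = 0x46
  '8' = 0x38 → acc = 0x7E
  '1' = 0x31 → acc = 0x4F
  '4' = 0x34 → acc = 0x7B
  '0' = 0x30 → acc = 0x4B
  ',' = 0x2C → acc = 0x67
  '9' = 0x39 → acc = 0x5E
Checksum = 0x5E.

5E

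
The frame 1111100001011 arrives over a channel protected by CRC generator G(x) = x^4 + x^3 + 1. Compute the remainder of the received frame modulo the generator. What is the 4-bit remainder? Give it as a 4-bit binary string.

0100

Modulo-2 division of 1111100001011 by 11001:
  pos 0: 11111 XOR 11001 = 00110
  pos 2: 11000 XOR 11001 = 00001
  pos 6: 10010 XOR 11001 = 01011
  pos 7: 10111 XOR 11001 = 01110
  pos 8: 11101 XOR 11001 = 00100
Remainder = 0100 (nonzero — an error is detected).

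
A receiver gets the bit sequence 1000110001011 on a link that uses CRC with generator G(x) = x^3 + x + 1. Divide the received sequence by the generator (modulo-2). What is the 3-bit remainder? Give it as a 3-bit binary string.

Modulo-2 division of 1000110001011 by 1011:
  pos 0: 1000 XOR 1011 = 0011
  pos 2: 1111 XOR 1011 = 0100
  pos 3: 1000 XOR 1011 = 0011
  pos 5: 1100 XOR 1011 = 0111
  pos 6: 1111 XOR 1011 = 0100
  pos 7: 1000 XOR 1011 = 0011
  pos 9: 1111 XOR 1011 = 0100
Remainder = 100 (nonzero — an error is detected).

100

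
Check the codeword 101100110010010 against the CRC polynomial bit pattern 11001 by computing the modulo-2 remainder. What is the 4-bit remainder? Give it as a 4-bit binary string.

0000

Modulo-2 division of 101100110010010 by 11001:
  pos 0: 10110 XOR 11001 = 01111
  pos 1: 11110 XOR 11001 = 00111
  pos 3: 11111 XOR 11001 = 00110
  pos 5: 11000 XOR 11001 = 00001
  pos 9: 11001 XOR 11001 = 00000
Remainder = 0000 (zero — the frame passes the CRC check).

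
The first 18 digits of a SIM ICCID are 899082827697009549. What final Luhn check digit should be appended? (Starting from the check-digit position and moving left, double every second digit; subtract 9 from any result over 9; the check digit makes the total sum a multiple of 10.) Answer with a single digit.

Partial digits right→left: 9 4 5 9 0 0 7 9 6 7 2 8 2 8 0 9 9 8
Double every second digit counting from the check-digit position (so the 1st, 3rd, 5th, ... of the partial from the right).
  doubled (with −9 where >9): 9 1 0 5 3 4 4 0 9 → sum 35
  kept as-is: 4 9 0 9 7 8 8 9 8 → sum 62
Total = 35 + 62 = 97.
Check digit = (10 − (97 mod 10)) mod 10 = 3.

3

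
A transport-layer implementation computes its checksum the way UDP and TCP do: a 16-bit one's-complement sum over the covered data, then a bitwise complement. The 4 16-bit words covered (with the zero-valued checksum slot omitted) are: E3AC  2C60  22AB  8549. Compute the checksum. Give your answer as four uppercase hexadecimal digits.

47FE

One's-complement addition (fold any carry out of bit 15 back into bit 0):
  0xE3AC + 0x2C60 = 0x1100C → wrap carry → 0x100D
  0x100D + 0x22AB = 0x032B8
  0x32B8 + 0x8549 = 0x0B801
One's-complement sum = 0xB801.
Checksum = ~0xB801 & 0xFFFF = 0x47FE.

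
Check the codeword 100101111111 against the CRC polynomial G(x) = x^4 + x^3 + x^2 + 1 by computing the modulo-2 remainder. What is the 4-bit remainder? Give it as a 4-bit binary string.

Modulo-2 division of 100101111111 by 11101:
  pos 0: 10010 XOR 11101 = 01111
  pos 1: 11111 XOR 11101 = 00010
  pos 4: 10111 XOR 11101 = 01010
  pos 5: 10101 XOR 11101 = 01000
  pos 6: 10001 XOR 11101 = 01100
  pos 7: 11001 XOR 11101 = 00100
Remainder = 0100 (nonzero — an error is detected).

0100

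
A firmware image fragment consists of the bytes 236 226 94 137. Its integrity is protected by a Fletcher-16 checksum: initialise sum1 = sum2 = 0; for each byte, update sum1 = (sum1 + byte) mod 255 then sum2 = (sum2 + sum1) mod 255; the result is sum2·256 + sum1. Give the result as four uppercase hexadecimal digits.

A2B7

Running sums (mod 255):
  after byte 0 (236): sum1=236, sum2=236
  after byte 1 (226): sum1=207, sum2=188
  after byte 2 (94): sum1=46, sum2=234
  after byte 3 (137): sum1=183, sum2=162
Checksum = sum2·256 + sum1 = 162·256 + 183 = 41655 = 0xA2B7.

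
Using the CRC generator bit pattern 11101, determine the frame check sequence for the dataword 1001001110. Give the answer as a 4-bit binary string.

1110

Append 4 zeros: 10010011100000. Divide by 11101 (XOR where the leading bit is 1):
  pos 0: 10010 XOR 11101 = 01111
  pos 1: 11110 XOR 11101 = 00011
  pos 4: 11111 XOR 11101 = 00010
  pos 7: 10000 XOR 11101 = 01101
  pos 8: 11010 XOR 11101 = 00111
Remainder (last 4 bits) = 1110. This is the CRC / FCS.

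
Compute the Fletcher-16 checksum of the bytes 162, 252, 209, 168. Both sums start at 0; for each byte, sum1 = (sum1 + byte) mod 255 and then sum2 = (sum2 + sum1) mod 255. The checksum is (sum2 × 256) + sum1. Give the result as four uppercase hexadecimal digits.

CD1A

Running sums (mod 255):
  after byte 0 (162): sum1=162, sum2=162
  after byte 1 (252): sum1=159, sum2=66
  after byte 2 (209): sum1=113, sum2=179
  after byte 3 (168): sum1=26, sum2=205
Checksum = sum2·256 + sum1 = 205·256 + 26 = 52506 = 0xCD1A.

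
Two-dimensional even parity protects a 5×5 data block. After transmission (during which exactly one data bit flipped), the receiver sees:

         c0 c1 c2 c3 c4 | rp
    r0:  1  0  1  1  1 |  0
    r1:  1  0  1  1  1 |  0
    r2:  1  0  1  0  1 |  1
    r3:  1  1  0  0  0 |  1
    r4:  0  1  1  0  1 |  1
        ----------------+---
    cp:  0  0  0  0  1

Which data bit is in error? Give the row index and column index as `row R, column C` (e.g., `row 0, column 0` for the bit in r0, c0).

Recompute each row's even parity and compare to rp:
  r0: data parity 0, sent rp 0 → ok
  r1: data parity 0, sent rp 0 → ok
  r2: data parity 1, sent rp 1 → ok
  r3: data parity 0, sent rp 1 → mismatch
  r4: data parity 1, sent rp 1 → ok
Recompute each column's even parity and compare to cp:
  c0: data parity 0, sent cp 0 → ok
  c1: data parity 0, sent cp 0 → ok
  c2: data parity 0, sent cp 0 → ok
  c3: data parity 0, sent cp 0 → ok
  c4: data parity 0, sent cp 1 → mismatch
Exactly one row (r3) and one column (c4) fail → the flipped bit is at their intersection.

row 3, column 4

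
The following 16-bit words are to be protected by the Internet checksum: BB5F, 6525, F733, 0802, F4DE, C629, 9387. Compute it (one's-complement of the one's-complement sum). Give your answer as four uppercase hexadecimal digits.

91B4

One's-complement addition (fold any carry out of bit 15 back into bit 0):
  0xBB5F + 0x6525 = 0x12084 → wrap carry → 0x2085
  0x2085 + 0xF733 = 0x117B8 → wrap carry → 0x17B9
  0x17B9 + 0x0802 = 0x01FBB
  0x1FBB + 0xF4DE = 0x11499 → wrap carry → 0x149A
  0x149A + 0xC629 = 0x0DAC3
  0xDAC3 + 0x9387 = 0x16E4A → wrap carry → 0x6E4B
One's-complement sum = 0x6E4B.
Checksum = ~0x6E4B & 0xFFFF = 0x91B4.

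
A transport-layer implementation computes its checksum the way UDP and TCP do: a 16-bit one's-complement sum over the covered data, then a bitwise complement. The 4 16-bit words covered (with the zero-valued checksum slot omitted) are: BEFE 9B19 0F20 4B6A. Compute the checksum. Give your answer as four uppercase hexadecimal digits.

4B5D

One's-complement addition (fold any carry out of bit 15 back into bit 0):
  0xBEFE + 0x9B19 = 0x15A17 → wrap carry → 0x5A18
  0x5A18 + 0x0F20 = 0x06938
  0x6938 + 0x4B6A = 0x0B4A2
One's-complement sum = 0xB4A2.
Checksum = ~0xB4A2 & 0xFFFF = 0x4B5D.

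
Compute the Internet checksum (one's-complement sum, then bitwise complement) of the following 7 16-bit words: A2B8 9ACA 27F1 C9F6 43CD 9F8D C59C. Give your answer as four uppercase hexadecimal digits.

One's-complement addition (fold any carry out of bit 15 back into bit 0):
  0xA2B8 + 0x9ACA = 0x13D82 → wrap carry → 0x3D83
  0x3D83 + 0x27F1 = 0x06574
  0x6574 + 0xC9F6 = 0x12F6A → wrap carry → 0x2F6B
  0x2F6B + 0x43CD = 0x07338
  0x7338 + 0x9F8D = 0x112C5 → wrap carry → 0x12C6
  0x12C6 + 0xC59C = 0x0D862
One's-complement sum = 0xD862.
Checksum = ~0xD862 & 0xFFFF = 0x279D.

279D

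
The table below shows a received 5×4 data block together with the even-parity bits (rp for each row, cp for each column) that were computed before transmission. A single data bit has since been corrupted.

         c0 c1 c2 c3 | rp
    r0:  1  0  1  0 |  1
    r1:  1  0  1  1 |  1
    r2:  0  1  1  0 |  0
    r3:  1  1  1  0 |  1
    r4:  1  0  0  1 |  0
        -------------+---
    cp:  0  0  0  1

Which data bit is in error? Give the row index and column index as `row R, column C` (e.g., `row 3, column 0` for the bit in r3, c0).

Recompute each row's even parity and compare to rp:
  r0: data parity 0, sent rp 1 → mismatch
  r1: data parity 1, sent rp 1 → ok
  r2: data parity 0, sent rp 0 → ok
  r3: data parity 1, sent rp 1 → ok
  r4: data parity 0, sent rp 0 → ok
Recompute each column's even parity and compare to cp:
  c0: data parity 0, sent cp 0 → ok
  c1: data parity 0, sent cp 0 → ok
  c2: data parity 0, sent cp 0 → ok
  c3: data parity 0, sent cp 1 → mismatch
Exactly one row (r0) and one column (c3) fail → the flipped bit is at their intersection.

row 0, column 3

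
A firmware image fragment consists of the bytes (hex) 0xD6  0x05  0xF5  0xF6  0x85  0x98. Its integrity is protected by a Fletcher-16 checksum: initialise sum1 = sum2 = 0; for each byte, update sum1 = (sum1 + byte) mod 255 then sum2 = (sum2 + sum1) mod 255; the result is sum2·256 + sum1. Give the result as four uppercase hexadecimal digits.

82E6

Running sums (mod 255):
  after byte 0 (0xD6): sum1=214, sum2=214
  after byte 1 (0x05): sum1=219, sum2=178
  after byte 2 (0xF5): sum1=209, sum2=132
  after byte 3 (0xF6): sum1=200, sum2=77
  after byte 4 (0x85): sum1=78, sum2=155
  after byte 5 (0x98): sum1=230, sum2=130
Checksum = sum2·256 + sum1 = 130·256 + 230 = 33510 = 0x82E6.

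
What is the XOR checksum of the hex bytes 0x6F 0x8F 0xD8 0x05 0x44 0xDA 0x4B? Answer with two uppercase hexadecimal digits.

XOR the bytes together:
  start with 0x6F
  0x6F ⊕ 0x8F = 0xE0
  0xE0 ⊕ 0xD8 = 0x38
  0x38 ⊕ 0x05 = 0x3D
  0x3D ⊕ 0x44 = 0x79
  0x79 ⊕ 0xDA = 0xA3
  0xA3 ⊕ 0x4B = 0xE8

E8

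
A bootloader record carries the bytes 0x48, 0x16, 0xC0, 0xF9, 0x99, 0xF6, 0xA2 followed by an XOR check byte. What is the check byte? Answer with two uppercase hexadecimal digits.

AA

XOR the bytes together:
  start with 0x48
  0x48 ⊕ 0x16 = 0x5E
  0x5E ⊕ 0xC0 = 0x9E
  0x9E ⊕ 0xF9 = 0x67
  0x67 ⊕ 0x99 = 0xFE
  0xFE ⊕ 0xF6 = 0x08
  0x08 ⊕ 0xA2 = 0xAA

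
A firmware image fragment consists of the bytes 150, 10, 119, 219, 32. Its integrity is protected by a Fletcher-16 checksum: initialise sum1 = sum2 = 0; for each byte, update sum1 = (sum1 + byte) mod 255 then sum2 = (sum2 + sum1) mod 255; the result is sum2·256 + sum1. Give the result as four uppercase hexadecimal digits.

5714

Running sums (mod 255):
  after byte 0 (150): sum1=150, sum2=150
  after byte 1 (10): sum1=160, sum2=55
  after byte 2 (119): sum1=24, sum2=79
  after byte 3 (219): sum1=243, sum2=67
  after byte 4 (32): sum1=20, sum2=87
Checksum = sum2·256 + sum1 = 87·256 + 20 = 22292 = 0x5714.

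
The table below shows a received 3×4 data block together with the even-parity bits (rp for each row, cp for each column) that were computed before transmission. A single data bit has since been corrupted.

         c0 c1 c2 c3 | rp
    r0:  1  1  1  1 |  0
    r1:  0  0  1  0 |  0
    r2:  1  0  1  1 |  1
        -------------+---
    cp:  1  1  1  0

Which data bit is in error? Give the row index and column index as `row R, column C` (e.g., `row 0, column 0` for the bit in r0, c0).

Recompute each row's even parity and compare to rp:
  r0: data parity 0, sent rp 0 → ok
  r1: data parity 1, sent rp 0 → mismatch
  r2: data parity 1, sent rp 1 → ok
Recompute each column's even parity and compare to cp:
  c0: data parity 0, sent cp 1 → mismatch
  c1: data parity 1, sent cp 1 → ok
  c2: data parity 1, sent cp 1 → ok
  c3: data parity 0, sent cp 0 → ok
Exactly one row (r1) and one column (c0) fail → the flipped bit is at their intersection.

row 1, column 0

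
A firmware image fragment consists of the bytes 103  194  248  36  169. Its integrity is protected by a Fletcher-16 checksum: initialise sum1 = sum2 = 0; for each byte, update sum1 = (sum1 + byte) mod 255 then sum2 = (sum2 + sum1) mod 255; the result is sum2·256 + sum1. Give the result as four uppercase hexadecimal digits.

Running sums (mod 255):
  after byte 0 (103): sum1=103, sum2=103
  after byte 1 (194): sum1=42, sum2=145
  after byte 2 (248): sum1=35, sum2=180
  after byte 3 (36): sum1=71, sum2=251
  after byte 4 (169): sum1=240, sum2=236
Checksum = sum2·256 + sum1 = 236·256 + 240 = 60656 = 0xECF0.

ECF0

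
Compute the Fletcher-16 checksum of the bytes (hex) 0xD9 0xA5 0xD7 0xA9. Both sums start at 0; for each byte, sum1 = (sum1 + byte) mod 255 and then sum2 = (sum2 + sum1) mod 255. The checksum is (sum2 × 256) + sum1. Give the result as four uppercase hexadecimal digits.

Running sums (mod 255):
  after byte 0 (0xD9): sum1=217, sum2=217
  after byte 1 (0xA5): sum1=127, sum2=89
  after byte 2 (0xD7): sum1=87, sum2=176
  after byte 3 (0xA9): sum1=1, sum2=177
Checksum = sum2·256 + sum1 = 177·256 + 1 = 45313 = 0xB101.

B101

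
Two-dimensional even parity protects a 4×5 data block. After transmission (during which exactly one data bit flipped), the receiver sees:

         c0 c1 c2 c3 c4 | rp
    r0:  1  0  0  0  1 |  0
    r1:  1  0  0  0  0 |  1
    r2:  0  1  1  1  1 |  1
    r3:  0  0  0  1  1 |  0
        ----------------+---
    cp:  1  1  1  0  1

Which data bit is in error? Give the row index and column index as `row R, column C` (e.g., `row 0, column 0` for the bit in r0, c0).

Recompute each row's even parity and compare to rp:
  r0: data parity 0, sent rp 0 → ok
  r1: data parity 1, sent rp 1 → ok
  r2: data parity 0, sent rp 1 → mismatch
  r3: data parity 0, sent rp 0 → ok
Recompute each column's even parity and compare to cp:
  c0: data parity 0, sent cp 1 → mismatch
  c1: data parity 1, sent cp 1 → ok
  c2: data parity 1, sent cp 1 → ok
  c3: data parity 0, sent cp 0 → ok
  c4: data parity 1, sent cp 1 → ok
Exactly one row (r2) and one column (c0) fail → the flipped bit is at their intersection.

row 2, column 0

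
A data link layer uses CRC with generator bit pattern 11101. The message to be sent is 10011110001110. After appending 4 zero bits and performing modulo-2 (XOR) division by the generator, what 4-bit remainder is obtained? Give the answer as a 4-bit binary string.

0101

Append 4 zeros: 100111100011100000. Divide by 11101 (XOR where the leading bit is 1):
  pos 0: 10011 XOR 11101 = 01110
  pos 1: 11101 XOR 11101 = 00000
  pos 6: 10001 XOR 11101 = 01100
  pos 7: 11001 XOR 11101 = 00100
  pos 9: 10010 XOR 11101 = 01111
  pos 10: 11110 XOR 11101 = 00011
  pos 13: 11000 XOR 11101 = 00101
Remainder (last 4 bits) = 0101. This is the CRC / FCS.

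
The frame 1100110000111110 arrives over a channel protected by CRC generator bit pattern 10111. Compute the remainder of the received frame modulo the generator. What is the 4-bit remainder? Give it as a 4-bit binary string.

1011

Modulo-2 division of 1100110000111110 by 10111:
  pos 0: 11001 XOR 10111 = 01110
  pos 1: 11101 XOR 10111 = 01010
  pos 2: 10100 XOR 10111 = 00011
  pos 5: 11000 XOR 10111 = 01111
  pos 6: 11111 XOR 10111 = 01000
  pos 7: 10001 XOR 10111 = 00110
  pos 9: 11011 XOR 10111 = 01100
  pos 10: 11001 XOR 10111 = 01110
  pos 11: 11100 XOR 10111 = 01011
Remainder = 1011 (nonzero — an error is detected).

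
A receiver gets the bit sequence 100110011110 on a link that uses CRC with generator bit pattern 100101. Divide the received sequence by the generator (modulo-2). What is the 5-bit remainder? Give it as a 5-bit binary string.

00000

Modulo-2 division of 100110011110 by 100101:
  pos 0: 100110 XOR 100101 = 000011
  pos 4: 110111 XOR 100101 = 010010
  pos 5: 100101 XOR 100101 = 000000
Remainder = 00000 (zero — the frame passes the CRC check).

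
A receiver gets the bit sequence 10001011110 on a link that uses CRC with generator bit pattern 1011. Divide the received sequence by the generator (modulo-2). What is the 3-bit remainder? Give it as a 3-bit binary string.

101

Modulo-2 division of 10001011110 by 1011:
  pos 0: 1000 XOR 1011 = 0011
  pos 2: 1110 XOR 1011 = 0101
  pos 3: 1011 XOR 1011 = 0000
  pos 7: 1110 XOR 1011 = 0101
Remainder = 101 (nonzero — an error is detected).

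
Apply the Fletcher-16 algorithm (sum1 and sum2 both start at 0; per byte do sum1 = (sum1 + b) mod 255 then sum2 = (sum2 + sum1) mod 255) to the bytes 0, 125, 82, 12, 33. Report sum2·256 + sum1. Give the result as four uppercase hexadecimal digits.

26FC

Running sums (mod 255):
  after byte 0 (0): sum1=0, sum2=0
  after byte 1 (125): sum1=125, sum2=125
  after byte 2 (82): sum1=207, sum2=77
  after byte 3 (12): sum1=219, sum2=41
  after byte 4 (33): sum1=252, sum2=38
Checksum = sum2·256 + sum1 = 38·256 + 252 = 9980 = 0x26FC.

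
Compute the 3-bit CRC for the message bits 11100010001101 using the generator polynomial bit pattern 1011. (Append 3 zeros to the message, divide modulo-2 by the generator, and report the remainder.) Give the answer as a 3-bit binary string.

Append 3 zeros: 11100010001101000. Divide by 1011 (XOR where the leading bit is 1):
  pos 0: 1110 XOR 1011 = 0101
  pos 1: 1010 XOR 1011 = 0001
  pos 4: 1010 XOR 1011 = 0001
  pos 7: 1001 XOR 1011 = 0010
  pos 9: 1010 XOR 1011 = 0001
  pos 12: 1100 XOR 1011 = 0111
  pos 13: 1110 XOR 1011 = 0101
Remainder (last 3 bits) = 101. This is the CRC / FCS.

101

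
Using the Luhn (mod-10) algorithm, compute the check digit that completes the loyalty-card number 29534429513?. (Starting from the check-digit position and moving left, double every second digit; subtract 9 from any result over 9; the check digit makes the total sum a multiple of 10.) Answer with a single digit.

Partial digits right→left: 3 1 5 9 2 4 4 3 5 9 2
Double every second digit counting from the check-digit position (so the 1st, 3rd, 5th, ... of the partial from the right).
  doubled (with −9 where >9): 6 1 4 8 1 4 → sum 24
  kept as-is: 1 9 4 3 9 → sum 26
Total = 24 + 26 = 50.
Check digit = (10 − (50 mod 10)) mod 10 = 0.

0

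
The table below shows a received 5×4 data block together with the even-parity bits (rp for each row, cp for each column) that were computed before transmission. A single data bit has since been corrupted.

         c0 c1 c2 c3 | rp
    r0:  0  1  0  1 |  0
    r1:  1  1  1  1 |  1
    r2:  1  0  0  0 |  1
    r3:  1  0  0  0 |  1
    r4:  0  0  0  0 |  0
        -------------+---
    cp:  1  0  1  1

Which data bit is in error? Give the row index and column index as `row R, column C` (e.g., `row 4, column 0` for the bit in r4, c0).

row 1, column 3

Recompute each row's even parity and compare to rp:
  r0: data parity 0, sent rp 0 → ok
  r1: data parity 0, sent rp 1 → mismatch
  r2: data parity 1, sent rp 1 → ok
  r3: data parity 1, sent rp 1 → ok
  r4: data parity 0, sent rp 0 → ok
Recompute each column's even parity and compare to cp:
  c0: data parity 1, sent cp 1 → ok
  c1: data parity 0, sent cp 0 → ok
  c2: data parity 1, sent cp 1 → ok
  c3: data parity 0, sent cp 1 → mismatch
Exactly one row (r1) and one column (c3) fail → the flipped bit is at their intersection.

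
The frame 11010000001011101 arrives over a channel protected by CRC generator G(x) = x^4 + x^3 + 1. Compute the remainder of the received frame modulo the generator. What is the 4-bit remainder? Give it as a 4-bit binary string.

1110

Modulo-2 division of 11010000001011101 by 11001:
  pos 0: 11010 XOR 11001 = 00011
  pos 3: 11000 XOR 11001 = 00001
  pos 7: 10010 XOR 11001 = 01011
  pos 8: 10111 XOR 11001 = 01110
  pos 9: 11101 XOR 11001 = 00100
  pos 11: 10010 XOR 11001 = 01011
  pos 12: 10111 XOR 11001 = 01110
Remainder = 1110 (nonzero — an error is detected).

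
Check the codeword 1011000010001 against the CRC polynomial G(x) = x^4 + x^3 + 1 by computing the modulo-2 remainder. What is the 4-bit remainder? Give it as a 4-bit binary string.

Modulo-2 division of 1011000010001 by 11001:
  pos 0: 10110 XOR 11001 = 01111
  pos 1: 11110 XOR 11001 = 00111
  pos 3: 11100 XOR 11001 = 00101
  pos 5: 10110 XOR 11001 = 01111
  pos 6: 11110 XOR 11001 = 00111
  pos 8: 11101 XOR 11001 = 00100
Remainder = 0100 (nonzero — an error is detected).

0100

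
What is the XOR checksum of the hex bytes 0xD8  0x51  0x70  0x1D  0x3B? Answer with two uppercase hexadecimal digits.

XOR the bytes together:
  start with 0xD8
  0xD8 ⊕ 0x51 = 0x89
  0x89 ⊕ 0x70 = 0xF9
  0xF9 ⊕ 0x1D = 0xE4
  0xE4 ⊕ 0x3B = 0xDF

DF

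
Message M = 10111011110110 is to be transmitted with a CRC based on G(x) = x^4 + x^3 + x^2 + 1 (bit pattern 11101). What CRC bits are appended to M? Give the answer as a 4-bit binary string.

Append 4 zeros: 101110111101100000. Divide by 11101 (XOR where the leading bit is 1):
  pos 0: 10111 XOR 11101 = 01010
  pos 1: 10100 XOR 11101 = 01001
  pos 2: 10011 XOR 11101 = 01110
  pos 3: 11101 XOR 11101 = 00000
  pos 8: 11011 XOR 11101 = 00110
  pos 10: 11000 XOR 11101 = 00101
  pos 12: 10100 XOR 11101 = 01001
  pos 13: 10010 XOR 11101 = 01111
Remainder (last 4 bits) = 1111. This is the CRC / FCS.

1111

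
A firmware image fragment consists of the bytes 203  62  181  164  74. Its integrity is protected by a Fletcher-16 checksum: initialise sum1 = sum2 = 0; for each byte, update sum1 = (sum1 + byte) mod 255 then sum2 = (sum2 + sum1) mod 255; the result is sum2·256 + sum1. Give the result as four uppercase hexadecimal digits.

Running sums (mod 255):
  after byte 0 (203): sum1=203, sum2=203
  after byte 1 (62): sum1=10, sum2=213
  after byte 2 (181): sum1=191, sum2=149
  after byte 3 (164): sum1=100, sum2=249
  after byte 4 (74): sum1=174, sum2=168
Checksum = sum2·256 + sum1 = 168·256 + 174 = 43182 = 0xA8AE.

A8AE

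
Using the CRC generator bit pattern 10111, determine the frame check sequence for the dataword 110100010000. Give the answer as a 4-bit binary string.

Append 4 zeros: 1101000100000000. Divide by 10111 (XOR where the leading bit is 1):
  pos 0: 11010 XOR 10111 = 01101
  pos 1: 11010 XOR 10111 = 01101
  pos 2: 11010 XOR 10111 = 01101
  pos 3: 11011 XOR 10111 = 01100
  pos 4: 11000 XOR 10111 = 01111
  pos 5: 11110 XOR 10111 = 01001
  pos 6: 10010 XOR 10111 = 00101
  pos 8: 10100 XOR 10111 = 00011
  pos 11: 11000 XOR 10111 = 01111
Remainder (last 4 bits) = 1111. This is the CRC / FCS.

1111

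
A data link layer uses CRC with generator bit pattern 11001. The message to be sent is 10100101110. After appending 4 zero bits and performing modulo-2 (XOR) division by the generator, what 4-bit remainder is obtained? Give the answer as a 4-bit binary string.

1001

Append 4 zeros: 101001011100000. Divide by 11001 (XOR where the leading bit is 1):
  pos 0: 10100 XOR 11001 = 01101
  pos 1: 11011 XOR 11001 = 00010
  pos 4: 10011 XOR 11001 = 01010
  pos 5: 10101 XOR 11001 = 01100
  pos 6: 11000 XOR 11001 = 00001
  pos 10: 10000 XOR 11001 = 01001
Remainder (last 4 bits) = 1001. This is the CRC / FCS.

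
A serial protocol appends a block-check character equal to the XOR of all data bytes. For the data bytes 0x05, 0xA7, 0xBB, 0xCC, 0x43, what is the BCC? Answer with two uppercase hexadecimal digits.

96

XOR the bytes together:
  start with 0x05
  0x05 ⊕ 0xA7 = 0xA2
  0xA2 ⊕ 0xBB = 0x19
  0x19 ⊕ 0xCC = 0xD5
  0xD5 ⊕ 0x43 = 0x96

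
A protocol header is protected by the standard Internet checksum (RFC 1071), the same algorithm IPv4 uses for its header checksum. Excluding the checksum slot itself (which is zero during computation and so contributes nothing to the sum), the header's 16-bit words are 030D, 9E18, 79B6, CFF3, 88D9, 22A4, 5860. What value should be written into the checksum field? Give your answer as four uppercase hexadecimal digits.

One's-complement addition (fold any carry out of bit 15 back into bit 0):
  0x030D + 0x9E18 = 0x0A125
  0xA125 + 0x79B6 = 0x11ADB → wrap carry → 0x1ADC
  0x1ADC + 0xCFF3 = 0x0EACF
  0xEACF + 0x88D9 = 0x173A8 → wrap carry → 0x73A9
  0x73A9 + 0x22A4 = 0x0964D
  0x964D + 0x5860 = 0x0EEAD
One's-complement sum = 0xEEAD.
Checksum = ~0xEEAD & 0xFFFF = 0x1152.

1152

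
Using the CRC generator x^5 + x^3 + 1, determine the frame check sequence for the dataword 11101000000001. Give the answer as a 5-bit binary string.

00111

Append 5 zeros: 1110100000000100000. Divide by 101001 (XOR where the leading bit is 1):
  pos 0: 111010 XOR 101001 = 010011
  pos 1: 100110 XOR 101001 = 001111
  pos 3: 111100 XOR 101001 = 010101
  pos 4: 101010 XOR 101001 = 000011
  pos 8: 110001 XOR 101001 = 011000
  pos 9: 110000 XOR 101001 = 011001
  pos 10: 110010 XOR 101001 = 011011
  pos 11: 110110 XOR 101001 = 011111
  pos 12: 111110 XOR 101001 = 010111
  pos 13: 101110 XOR 101001 = 000111
Remainder (last 5 bits) = 00111. This is the CRC / FCS.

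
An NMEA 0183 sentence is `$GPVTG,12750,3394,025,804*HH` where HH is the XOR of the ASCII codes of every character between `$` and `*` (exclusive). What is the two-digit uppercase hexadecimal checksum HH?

65

XOR the ASCII codes of the payload characters:
  'G' = 0x47 → acc = 0x47
  'P' = 0x50 → acc = 0x17
  'V' = 0x56 → acc = 0x41
  'T' = 0x54 → acc = 0x15
  'G' = 0x47 → acc = 0x52
  ',' = 0x2C → acc = 0x7E
  '1' = 0x31 → acc = 0x4F
  '2' = 0x32 → acc = 0x7D
  '7' = 0x37 → acc = 0x4A
  '5' = 0x35 → acc = 0x7F
  '0' = 0x30 → acc = 0x4F
  ',' = 0x2C → acc = 0x63
  '3' = 0x33 → acc = 0x50
  '3' = 0x33 → acc = 0x63
  '9' = 0x39 → acc = 0x5A
  '4' = 0x34 → acc = 0x6E
  ',' = 0x2C → acc = 0x42
  '0' = 0x30 → acc = 0x72
  '2' = 0x32 → acc = 0x40
  '5' = 0x35 → acc = 0x75
  ',' = 0x2C → acc = 0x59
  '8' = 0x38 → acc = 0x61
  '0' = 0x30 → acc = 0x51
  '4' = 0x34 → acc = 0x65
Checksum = 0x65.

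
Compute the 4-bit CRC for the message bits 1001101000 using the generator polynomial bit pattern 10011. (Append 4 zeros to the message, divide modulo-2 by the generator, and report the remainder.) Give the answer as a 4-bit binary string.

1011

Append 4 zeros: 10011010000000. Divide by 10011 (XOR where the leading bit is 1):
  pos 0: 10011 XOR 10011 = 00000
  pos 6: 10000 XOR 10011 = 00011
  pos 9: 11000 XOR 10011 = 01011
Remainder (last 4 bits) = 1011. This is the CRC / FCS.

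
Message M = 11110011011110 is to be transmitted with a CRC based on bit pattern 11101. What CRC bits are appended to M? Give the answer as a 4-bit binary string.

0000

Append 4 zeros: 111100110111100000. Divide by 11101 (XOR where the leading bit is 1):
  pos 0: 11110 XOR 11101 = 00011
  pos 3: 11011 XOR 11101 = 00110
  pos 5: 11001 XOR 11101 = 00100
  pos 7: 10011 XOR 11101 = 01110
  pos 8: 11101 XOR 11101 = 00000
Remainder (last 4 bits) = 0000. This is the CRC / FCS.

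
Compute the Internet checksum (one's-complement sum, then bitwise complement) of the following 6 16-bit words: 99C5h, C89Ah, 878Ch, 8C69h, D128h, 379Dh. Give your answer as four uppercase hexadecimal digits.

One's-complement addition (fold any carry out of bit 15 back into bit 0):
  0x99C5 + 0xC89A = 0x1625F → wrap carry → 0x6260
  0x6260 + 0x878C = 0x0E9EC
  0xE9EC + 0x8C69 = 0x17655 → wrap carry → 0x7656
  0x7656 + 0xD128 = 0x1477E → wrap carry → 0x477F
  0x477F + 0x379D = 0x07F1C
One's-complement sum = 0x7F1C.
Checksum = ~0x7F1C & 0xFFFF = 0x80E3.

80E3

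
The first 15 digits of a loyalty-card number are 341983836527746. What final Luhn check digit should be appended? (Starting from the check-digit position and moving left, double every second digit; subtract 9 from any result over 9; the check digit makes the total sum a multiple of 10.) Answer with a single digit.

8

Partial digits right→left: 6 4 7 7 2 5 6 3 8 3 8 9 1 4 3
Double every second digit counting from the check-digit position (so the 1st, 3rd, 5th, ... of the partial from the right).
  doubled (with −9 where >9): 3 5 4 3 7 7 2 6 → sum 37
  kept as-is: 4 7 5 3 3 9 4 → sum 35
Total = 37 + 35 = 72.
Check digit = (10 − (72 mod 10)) mod 10 = 8.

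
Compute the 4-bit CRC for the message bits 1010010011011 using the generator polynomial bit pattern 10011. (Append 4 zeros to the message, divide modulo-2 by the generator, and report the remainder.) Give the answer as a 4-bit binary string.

1110

Append 4 zeros: 10100100110110000. Divide by 10011 (XOR where the leading bit is 1):
  pos 0: 10100 XOR 10011 = 00111
  pos 2: 11110 XOR 10011 = 01101
  pos 3: 11010 XOR 10011 = 01001
  pos 4: 10011 XOR 10011 = 00000
  pos 9: 10110 XOR 10011 = 00101
  pos 11: 10100 XOR 10011 = 00111
Remainder (last 4 bits) = 1110. This is the CRC / FCS.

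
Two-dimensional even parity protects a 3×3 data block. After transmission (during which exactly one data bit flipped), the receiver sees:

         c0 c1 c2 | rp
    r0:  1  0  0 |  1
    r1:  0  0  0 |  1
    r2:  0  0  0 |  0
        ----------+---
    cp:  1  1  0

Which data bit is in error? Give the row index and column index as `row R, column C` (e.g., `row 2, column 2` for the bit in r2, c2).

row 1, column 1

Recompute each row's even parity and compare to rp:
  r0: data parity 1, sent rp 1 → ok
  r1: data parity 0, sent rp 1 → mismatch
  r2: data parity 0, sent rp 0 → ok
Recompute each column's even parity and compare to cp:
  c0: data parity 1, sent cp 1 → ok
  c1: data parity 0, sent cp 1 → mismatch
  c2: data parity 0, sent cp 0 → ok
Exactly one row (r1) and one column (c1) fail → the flipped bit is at their intersection.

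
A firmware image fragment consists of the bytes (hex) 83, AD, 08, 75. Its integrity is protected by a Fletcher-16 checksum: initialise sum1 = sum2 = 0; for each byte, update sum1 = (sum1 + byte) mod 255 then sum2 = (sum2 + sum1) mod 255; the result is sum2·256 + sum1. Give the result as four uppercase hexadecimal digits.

Running sums (mod 255):
  after byte 0 (83): sum1=131, sum2=131
  after byte 1 (AD): sum1=49, sum2=180
  after byte 2 (08): sum1=57, sum2=237
  after byte 3 (75): sum1=174, sum2=156
Checksum = sum2·256 + sum1 = 156·256 + 174 = 40110 = 0x9CAE.

9CAE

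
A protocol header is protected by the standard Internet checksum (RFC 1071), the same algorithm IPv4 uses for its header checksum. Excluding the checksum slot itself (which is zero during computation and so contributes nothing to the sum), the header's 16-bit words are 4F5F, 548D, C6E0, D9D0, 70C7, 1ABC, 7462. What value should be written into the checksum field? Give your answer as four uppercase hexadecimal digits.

BB7B

One's-complement addition (fold any carry out of bit 15 back into bit 0):
  0x4F5F + 0x548D = 0x0A3EC
  0xA3EC + 0xC6E0 = 0x16ACC → wrap carry → 0x6ACD
  0x6ACD + 0xD9D0 = 0x1449D → wrap carry → 0x449E
  0x449E + 0x70C7 = 0x0B565
  0xB565 + 0x1ABC = 0x0D021
  0xD021 + 0x7462 = 0x14483 → wrap carry → 0x4484
One's-complement sum = 0x4484.
Checksum = ~0x4484 & 0xFFFF = 0xBB7B.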